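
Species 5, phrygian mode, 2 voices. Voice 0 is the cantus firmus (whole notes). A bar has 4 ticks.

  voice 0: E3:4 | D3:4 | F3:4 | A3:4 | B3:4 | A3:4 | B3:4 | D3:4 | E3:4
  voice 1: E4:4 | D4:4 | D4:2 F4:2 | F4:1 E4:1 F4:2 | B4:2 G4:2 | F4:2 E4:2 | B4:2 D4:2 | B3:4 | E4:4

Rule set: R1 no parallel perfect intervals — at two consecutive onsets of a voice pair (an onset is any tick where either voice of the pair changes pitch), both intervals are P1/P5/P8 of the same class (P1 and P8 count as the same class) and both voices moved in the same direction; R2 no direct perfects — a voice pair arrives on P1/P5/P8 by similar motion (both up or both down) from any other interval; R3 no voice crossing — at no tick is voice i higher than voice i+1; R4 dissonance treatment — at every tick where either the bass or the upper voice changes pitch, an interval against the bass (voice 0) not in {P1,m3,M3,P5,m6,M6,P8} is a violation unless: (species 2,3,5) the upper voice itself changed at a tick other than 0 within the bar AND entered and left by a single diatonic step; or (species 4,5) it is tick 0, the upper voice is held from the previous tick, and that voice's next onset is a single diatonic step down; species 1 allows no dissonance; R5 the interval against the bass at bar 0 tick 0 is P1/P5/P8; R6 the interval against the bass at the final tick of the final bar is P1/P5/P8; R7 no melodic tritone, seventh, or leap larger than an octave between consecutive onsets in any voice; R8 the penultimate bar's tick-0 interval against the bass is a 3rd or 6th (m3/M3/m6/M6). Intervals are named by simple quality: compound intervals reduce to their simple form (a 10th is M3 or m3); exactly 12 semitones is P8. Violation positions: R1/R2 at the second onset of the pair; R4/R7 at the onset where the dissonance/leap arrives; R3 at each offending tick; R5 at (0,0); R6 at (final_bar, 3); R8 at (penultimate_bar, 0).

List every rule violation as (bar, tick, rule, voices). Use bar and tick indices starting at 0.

(1, 0, R1, (0, 1))
(4, 0, R2, (0, 1))
(4, 0, R7, (1,))
(6, 0, R2, (0, 1))
(8, 0, R2, (0, 1))

bar 0: v0=E3 v1=E4 downbeat P8
bar 1: v0=D3 v1=D4 downbeat P8
bar 2: v0=F3 v1=D4 downbeat M6
bar 3: v0=A3 v1=F4 downbeat m6
bar 4: v0=B3 v1=B4 downbeat P8
bar 5: v0=A3 v1=F4 downbeat m6
bar 6: v0=B3 v1=B4 downbeat P8
bar 7: v0=D3 v1=B3 downbeat M6
bar 8: v0=E3 v1=E4 downbeat P8
  -> R1 @ bar 1 tick 0 v(0, 1): E3/E4 P8 -> D3/D4 P8 similar
  -> R2 @ bar 4 tick 0 v(0, 1): A3/F4 m6 -> B3/B4 P8 similar
  -> R7 @ bar 4 tick 0 v(1,): F4->B4 leap 6st
  -> R2 @ bar 6 tick 0 v(0, 1): A3/E4 P5 -> B3/B4 P8 similar
  -> R2 @ bar 8 tick 0 v(0, 1): D3/B3 M6 -> E3/E4 P8 similar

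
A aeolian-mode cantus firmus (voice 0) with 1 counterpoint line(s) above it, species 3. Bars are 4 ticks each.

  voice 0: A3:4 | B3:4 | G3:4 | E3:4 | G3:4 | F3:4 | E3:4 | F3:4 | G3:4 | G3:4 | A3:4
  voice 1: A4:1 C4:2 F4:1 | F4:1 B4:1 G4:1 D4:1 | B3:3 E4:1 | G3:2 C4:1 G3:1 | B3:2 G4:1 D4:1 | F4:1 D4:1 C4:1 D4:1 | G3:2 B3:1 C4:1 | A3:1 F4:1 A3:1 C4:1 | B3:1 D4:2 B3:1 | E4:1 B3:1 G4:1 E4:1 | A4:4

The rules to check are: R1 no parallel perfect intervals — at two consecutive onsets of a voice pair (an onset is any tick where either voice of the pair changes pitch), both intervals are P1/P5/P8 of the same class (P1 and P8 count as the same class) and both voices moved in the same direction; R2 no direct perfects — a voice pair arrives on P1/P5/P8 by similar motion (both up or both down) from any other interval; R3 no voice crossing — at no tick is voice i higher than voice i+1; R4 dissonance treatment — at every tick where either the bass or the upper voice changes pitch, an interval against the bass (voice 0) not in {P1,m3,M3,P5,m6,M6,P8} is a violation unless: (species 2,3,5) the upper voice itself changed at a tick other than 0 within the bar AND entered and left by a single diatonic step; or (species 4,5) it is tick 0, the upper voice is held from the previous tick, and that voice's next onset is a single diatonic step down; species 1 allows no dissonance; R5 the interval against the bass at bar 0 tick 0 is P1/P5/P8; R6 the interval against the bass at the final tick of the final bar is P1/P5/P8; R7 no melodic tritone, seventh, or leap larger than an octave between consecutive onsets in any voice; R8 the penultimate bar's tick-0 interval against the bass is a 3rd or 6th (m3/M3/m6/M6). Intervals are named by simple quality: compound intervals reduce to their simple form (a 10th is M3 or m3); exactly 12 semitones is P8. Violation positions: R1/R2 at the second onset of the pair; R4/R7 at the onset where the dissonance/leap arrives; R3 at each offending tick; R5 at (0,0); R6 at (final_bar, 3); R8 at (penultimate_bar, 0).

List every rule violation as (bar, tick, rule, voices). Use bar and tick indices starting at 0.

(1, 0, R4, (0, 1))
(1, 1, R7, (1,))
(10, 0, R2, (0, 1))

bar 0: v0=A3 v1=A4 downbeat P8
bar 1: v0=B3 v1=F4 downbeat TT
bar 2: v0=G3 v1=B3 downbeat M3
bar 3: v0=E3 v1=G3 downbeat m3
bar 4: v0=G3 v1=B3 downbeat M3
bar 5: v0=F3 v1=F4 downbeat P8
bar 6: v0=E3 v1=G3 downbeat m3
bar 7: v0=F3 v1=A3 downbeat M3
bar 8: v0=G3 v1=B3 downbeat M3
bar 9: v0=G3 v1=E4 downbeat M6
bar 10: v0=A3 v1=A4 downbeat P8
  -> R4 @ bar 1 tick 0 v(0, 1): B3/F4 TT untreated
  -> R7 @ bar 1 tick 1 v(1,): F4->B4 leap 6st
  -> R2 @ bar 10 tick 0 v(0, 1): G3/E4 M6 -> A3/A4 P8 similar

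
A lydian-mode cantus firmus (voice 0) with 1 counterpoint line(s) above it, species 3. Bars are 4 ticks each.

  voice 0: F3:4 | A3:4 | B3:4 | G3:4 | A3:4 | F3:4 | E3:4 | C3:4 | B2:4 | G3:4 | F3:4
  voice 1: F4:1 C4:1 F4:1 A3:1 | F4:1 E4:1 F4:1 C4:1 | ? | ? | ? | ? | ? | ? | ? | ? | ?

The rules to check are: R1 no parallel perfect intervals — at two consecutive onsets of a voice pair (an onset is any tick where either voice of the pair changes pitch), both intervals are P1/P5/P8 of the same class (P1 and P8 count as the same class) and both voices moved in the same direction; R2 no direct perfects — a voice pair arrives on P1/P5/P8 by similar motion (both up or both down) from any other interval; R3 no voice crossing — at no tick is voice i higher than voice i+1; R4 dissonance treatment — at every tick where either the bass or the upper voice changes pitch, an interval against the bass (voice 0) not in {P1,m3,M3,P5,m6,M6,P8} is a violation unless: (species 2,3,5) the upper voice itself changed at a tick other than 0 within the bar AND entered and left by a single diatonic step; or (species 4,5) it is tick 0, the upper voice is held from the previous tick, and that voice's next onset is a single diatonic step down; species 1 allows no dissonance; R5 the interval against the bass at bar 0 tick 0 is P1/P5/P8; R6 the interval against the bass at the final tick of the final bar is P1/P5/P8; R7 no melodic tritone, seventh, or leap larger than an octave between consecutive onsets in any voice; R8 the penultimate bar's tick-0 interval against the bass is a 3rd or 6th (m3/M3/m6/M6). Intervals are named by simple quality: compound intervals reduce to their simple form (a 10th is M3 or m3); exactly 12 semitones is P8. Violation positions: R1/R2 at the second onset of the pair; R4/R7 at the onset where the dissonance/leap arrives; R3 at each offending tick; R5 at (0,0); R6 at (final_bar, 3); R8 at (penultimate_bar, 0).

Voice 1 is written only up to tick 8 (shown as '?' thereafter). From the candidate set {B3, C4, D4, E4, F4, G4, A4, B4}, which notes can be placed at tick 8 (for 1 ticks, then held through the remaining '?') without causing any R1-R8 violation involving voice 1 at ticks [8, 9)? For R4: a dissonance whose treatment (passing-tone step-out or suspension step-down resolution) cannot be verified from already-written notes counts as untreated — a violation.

B3: legal
C4: violates R4
D4: legal
E4: violates R4
F4: violates R4
G4: legal
A4: violates R4
B4: violates R2,R7

{B3, D4, G4}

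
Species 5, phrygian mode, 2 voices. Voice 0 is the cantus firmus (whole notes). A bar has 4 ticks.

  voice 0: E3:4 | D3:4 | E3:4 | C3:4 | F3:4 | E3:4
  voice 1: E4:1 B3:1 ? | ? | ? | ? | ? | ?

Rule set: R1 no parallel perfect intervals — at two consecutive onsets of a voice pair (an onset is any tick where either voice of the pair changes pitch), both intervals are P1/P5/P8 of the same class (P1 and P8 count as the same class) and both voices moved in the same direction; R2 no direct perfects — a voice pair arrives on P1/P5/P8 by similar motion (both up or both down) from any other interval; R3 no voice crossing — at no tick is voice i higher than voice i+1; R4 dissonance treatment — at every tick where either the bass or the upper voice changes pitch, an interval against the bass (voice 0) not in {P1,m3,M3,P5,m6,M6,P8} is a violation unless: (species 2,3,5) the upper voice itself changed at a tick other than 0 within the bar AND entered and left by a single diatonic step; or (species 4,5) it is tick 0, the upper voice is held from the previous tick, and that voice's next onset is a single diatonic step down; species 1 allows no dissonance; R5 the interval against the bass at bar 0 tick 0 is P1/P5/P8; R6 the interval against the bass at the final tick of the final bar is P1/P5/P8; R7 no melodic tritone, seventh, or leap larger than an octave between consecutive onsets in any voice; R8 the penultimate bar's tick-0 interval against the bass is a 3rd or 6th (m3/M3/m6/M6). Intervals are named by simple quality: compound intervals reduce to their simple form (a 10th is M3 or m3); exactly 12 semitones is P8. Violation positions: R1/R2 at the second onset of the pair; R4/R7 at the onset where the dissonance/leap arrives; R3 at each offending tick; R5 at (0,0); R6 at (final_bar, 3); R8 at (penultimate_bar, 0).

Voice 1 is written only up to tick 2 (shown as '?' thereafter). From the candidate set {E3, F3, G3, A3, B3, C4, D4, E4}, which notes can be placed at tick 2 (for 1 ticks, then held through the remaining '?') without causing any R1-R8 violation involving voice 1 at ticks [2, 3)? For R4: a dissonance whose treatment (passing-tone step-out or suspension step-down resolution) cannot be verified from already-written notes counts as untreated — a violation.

E3: legal
F3: violates R4,R7
G3: legal
A3: violates R4
B3: legal
C4: legal
D4: violates R4
E4: legal

{B3, C4, E3, E4, G3}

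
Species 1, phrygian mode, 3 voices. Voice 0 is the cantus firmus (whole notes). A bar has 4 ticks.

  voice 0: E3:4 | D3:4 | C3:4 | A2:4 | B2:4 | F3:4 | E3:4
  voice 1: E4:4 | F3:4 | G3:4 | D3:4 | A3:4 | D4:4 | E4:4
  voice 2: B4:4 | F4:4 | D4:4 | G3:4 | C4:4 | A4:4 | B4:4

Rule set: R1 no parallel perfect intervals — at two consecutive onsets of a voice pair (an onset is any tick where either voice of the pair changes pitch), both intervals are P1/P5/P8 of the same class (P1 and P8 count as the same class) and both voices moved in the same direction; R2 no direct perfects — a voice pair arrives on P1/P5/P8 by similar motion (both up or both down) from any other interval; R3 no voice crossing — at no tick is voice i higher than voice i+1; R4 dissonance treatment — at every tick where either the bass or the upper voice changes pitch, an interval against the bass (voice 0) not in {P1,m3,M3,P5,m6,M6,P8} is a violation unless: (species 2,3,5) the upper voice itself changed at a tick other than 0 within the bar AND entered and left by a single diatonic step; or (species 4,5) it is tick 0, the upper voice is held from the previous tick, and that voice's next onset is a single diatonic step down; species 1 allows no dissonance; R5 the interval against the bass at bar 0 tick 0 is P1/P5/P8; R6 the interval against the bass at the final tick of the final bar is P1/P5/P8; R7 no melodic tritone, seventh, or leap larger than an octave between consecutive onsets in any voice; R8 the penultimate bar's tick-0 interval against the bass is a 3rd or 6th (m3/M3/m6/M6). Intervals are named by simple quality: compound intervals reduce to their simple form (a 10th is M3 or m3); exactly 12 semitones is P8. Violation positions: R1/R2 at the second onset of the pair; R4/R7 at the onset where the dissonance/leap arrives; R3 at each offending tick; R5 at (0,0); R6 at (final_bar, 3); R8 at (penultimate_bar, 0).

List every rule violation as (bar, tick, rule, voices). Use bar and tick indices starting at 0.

(1, 0, R2, (1, 2))
(1, 0, R7, (1,))
(1, 0, R7, (2,))
(2, 0, R4, (0, 2))
(3, 0, R4, (0, 1))
(3, 0, R4, (0, 2))
(4, 0, R4, (0, 1))
(4, 0, R4, (0, 2))
(5, 0, R2, (1, 2))
(5, 0, R7, (0,))
(6, 0, R1, (1, 2))

bar 0: v0=E3 v1=E4 v2=B4 downbeat P5
bar 1: v0=D3 v1=F3 v2=F4 downbeat m3
bar 2: v0=C3 v1=G3 v2=D4 downbeat M2
bar 3: v0=A2 v1=D3 v2=G3 downbeat m7
bar 4: v0=B2 v1=A3 v2=C4 downbeat m2
bar 5: v0=F3 v1=D4 v2=A4 downbeat M3
bar 6: v0=E3 v1=E4 v2=B4 downbeat P5
  -> R2 @ bar 1 tick 0 v(1, 2): E4/B4 P5 -> F3/F4 P8 similar
  -> R7 @ bar 1 tick 0 v(1,): E4->F3 leap 11st
  -> R7 @ bar 1 tick 0 v(2,): B4->F4 leap 6st
  -> R4 @ bar 2 tick 0 v(0, 2): C3/D4 M2 untreated
  -> R4 @ bar 3 tick 0 v(0, 1): A2/D3 P4 untreated
  -> R4 @ bar 3 tick 0 v(0, 2): A2/G3 m7 untreated
  -> R4 @ bar 4 tick 0 v(0, 1): B2/A3 m7 untreated
  -> R4 @ bar 4 tick 0 v(0, 2): B2/C4 m2 untreated
  -> R2 @ bar 5 tick 0 v(1, 2): A3/C4 m3 -> D4/A4 P5 similar
  -> R7 @ bar 5 tick 0 v(0,): B2->F3 leap 6st
  -> R1 @ bar 6 tick 0 v(1, 2): D4/A4 P5 -> E4/B4 P5 similar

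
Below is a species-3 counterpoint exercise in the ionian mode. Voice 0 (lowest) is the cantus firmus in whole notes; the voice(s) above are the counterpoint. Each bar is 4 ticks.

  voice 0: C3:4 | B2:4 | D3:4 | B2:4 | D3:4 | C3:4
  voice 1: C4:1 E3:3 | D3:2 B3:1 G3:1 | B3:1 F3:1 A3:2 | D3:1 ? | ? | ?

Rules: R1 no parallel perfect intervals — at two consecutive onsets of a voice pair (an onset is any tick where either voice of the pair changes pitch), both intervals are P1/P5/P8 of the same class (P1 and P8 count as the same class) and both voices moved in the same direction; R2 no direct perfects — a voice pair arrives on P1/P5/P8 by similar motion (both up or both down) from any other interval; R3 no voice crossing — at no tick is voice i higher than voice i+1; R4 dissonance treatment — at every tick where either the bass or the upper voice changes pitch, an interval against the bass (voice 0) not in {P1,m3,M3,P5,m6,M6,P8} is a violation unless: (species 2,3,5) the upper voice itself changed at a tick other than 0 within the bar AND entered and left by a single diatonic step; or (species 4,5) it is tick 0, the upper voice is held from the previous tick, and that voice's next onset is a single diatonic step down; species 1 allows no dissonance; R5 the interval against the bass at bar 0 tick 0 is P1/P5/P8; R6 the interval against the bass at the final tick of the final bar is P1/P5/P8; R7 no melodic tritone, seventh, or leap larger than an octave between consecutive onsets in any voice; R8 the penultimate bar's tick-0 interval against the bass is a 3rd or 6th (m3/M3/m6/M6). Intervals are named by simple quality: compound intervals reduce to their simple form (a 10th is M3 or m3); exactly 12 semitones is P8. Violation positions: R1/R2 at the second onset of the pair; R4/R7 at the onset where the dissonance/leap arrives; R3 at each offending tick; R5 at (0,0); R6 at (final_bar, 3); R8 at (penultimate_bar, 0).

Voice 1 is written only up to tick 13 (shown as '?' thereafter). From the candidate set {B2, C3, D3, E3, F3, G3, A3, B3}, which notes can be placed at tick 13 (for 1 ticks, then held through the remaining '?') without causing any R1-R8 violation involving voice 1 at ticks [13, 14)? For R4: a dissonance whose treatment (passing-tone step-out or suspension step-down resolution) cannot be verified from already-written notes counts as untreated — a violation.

B2: legal
C3: violates R4
D3: legal
E3: violates R4
F3: violates R4
G3: legal
A3: violates R4
B3: legal

{B2, B3, D3, G3}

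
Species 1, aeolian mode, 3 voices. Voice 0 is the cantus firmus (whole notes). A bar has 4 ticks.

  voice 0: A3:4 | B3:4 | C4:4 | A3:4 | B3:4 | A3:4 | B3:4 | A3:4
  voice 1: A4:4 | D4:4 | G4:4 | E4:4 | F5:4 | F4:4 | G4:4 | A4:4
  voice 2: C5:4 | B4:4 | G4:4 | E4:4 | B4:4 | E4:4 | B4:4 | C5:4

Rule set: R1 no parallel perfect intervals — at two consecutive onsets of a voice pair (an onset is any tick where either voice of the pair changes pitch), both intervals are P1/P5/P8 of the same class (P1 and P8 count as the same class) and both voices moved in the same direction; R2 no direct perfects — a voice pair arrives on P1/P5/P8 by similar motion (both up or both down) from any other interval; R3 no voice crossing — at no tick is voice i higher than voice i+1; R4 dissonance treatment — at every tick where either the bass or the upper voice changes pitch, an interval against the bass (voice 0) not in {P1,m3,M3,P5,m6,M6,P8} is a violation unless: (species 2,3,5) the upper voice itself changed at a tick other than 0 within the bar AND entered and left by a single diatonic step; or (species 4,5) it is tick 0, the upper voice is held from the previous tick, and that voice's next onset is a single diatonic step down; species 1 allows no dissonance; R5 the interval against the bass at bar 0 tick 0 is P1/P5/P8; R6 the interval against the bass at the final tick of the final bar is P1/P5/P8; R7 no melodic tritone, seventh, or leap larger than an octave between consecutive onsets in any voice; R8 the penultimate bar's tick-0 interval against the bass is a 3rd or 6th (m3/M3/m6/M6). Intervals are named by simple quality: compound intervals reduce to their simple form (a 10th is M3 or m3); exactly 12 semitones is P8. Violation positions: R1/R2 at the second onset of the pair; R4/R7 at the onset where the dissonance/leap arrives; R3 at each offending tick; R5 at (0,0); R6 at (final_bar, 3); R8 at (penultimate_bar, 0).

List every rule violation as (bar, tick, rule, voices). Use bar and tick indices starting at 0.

bar 0: v0=A3 v1=A4 v2=C5 downbeat m3
bar 1: v0=B3 v1=D4 v2=B4 downbeat P8
bar 2: v0=C4 v1=G4 v2=G4 downbeat P5
bar 3: v0=A3 v1=E4 v2=E4 downbeat P5
bar 4: v0=B3 v1=F5 v2=B4 downbeat P8
bar 5: v0=A3 v1=F4 v2=E4 downbeat P5
bar 6: v0=B3 v1=G4 v2=B4 downbeat P8
bar 7: v0=A3 v1=A4 v2=C5 downbeat m3
  -> R5 @ bar 0 tick 0 v(0, 2): opens on m3
  -> R2 @ bar 2 tick 0 v(0, 1): B3/D4 m3 -> C4/G4 P5 similar
  -> R1 @ bar 3 tick 0 v(0, 1): C4/G4 P5 -> A3/E4 P5 similar
  -> R1 @ bar 3 tick 0 v(0, 2): C4/G4 P5 -> A3/E4 P5 similar
  -> R1 @ bar 3 tick 0 v(1, 2): G4/G4 P1 -> E4/E4 P1 similar
  -> R2 @ bar 4 tick 0 v(0, 2): A3/E4 P5 -> B3/B4 P8 similar
  -> R3 @ bar 4 tick 0 v(1, 2): F5 above B4
  -> R4 @ bar 4 tick 0 v(0, 1): B3/F5 TT untreated
  -> R7 @ bar 4 tick 0 v(1,): E4->F5 leap 13st
  -> R3 @ bar 4 tick 1 v(1, 2): F5 above B4
  -> R3 @ bar 4 tick 2 v(1, 2): F5 above B4
  -> R3 @ bar 4 tick 3 v(1, 2): F5 above B4
  -> R2 @ bar 5 tick 0 v(0, 2): B3/B4 P8 -> A3/E4 P5 similar
  -> R3 @ bar 5 tick 0 v(1, 2): F4 above E4
  -> R3 @ bar 5 tick 1 v(1, 2): F4 above E4
  -> R3 @ bar 5 tick 2 v(1, 2): F4 above E4
  -> R3 @ bar 5 tick 3 v(1, 2): F4 above E4
  -> R2 @ bar 6 tick 0 v(0, 2): A3/E4 P5 -> B3/B4 P8 similar
  -> R8 @ bar 6 tick 0 v(0, 2): penult P8 not 3rd/6th
  -> R6 @ bar 7 tick 3 v(0, 2): closes on m3

(0, 0, R5, (0, 2))
(2, 0, R2, (0, 1))
(3, 0, R1, (0, 1))
(3, 0, R1, (0, 2))
(3, 0, R1, (1, 2))
(4, 0, R2, (0, 2))
(4, 0, R3, (1, 2))
(4, 0, R4, (0, 1))
(4, 0, R7, (1,))
(4, 1, R3, (1, 2))
(4, 2, R3, (1, 2))
(4, 3, R3, (1, 2))
(5, 0, R2, (0, 2))
(5, 0, R3, (1, 2))
(5, 1, R3, (1, 2))
(5, 2, R3, (1, 2))
(5, 3, R3, (1, 2))
(6, 0, R2, (0, 2))
(6, 0, R8, (0, 2))
(7, 3, R6, (0, 2))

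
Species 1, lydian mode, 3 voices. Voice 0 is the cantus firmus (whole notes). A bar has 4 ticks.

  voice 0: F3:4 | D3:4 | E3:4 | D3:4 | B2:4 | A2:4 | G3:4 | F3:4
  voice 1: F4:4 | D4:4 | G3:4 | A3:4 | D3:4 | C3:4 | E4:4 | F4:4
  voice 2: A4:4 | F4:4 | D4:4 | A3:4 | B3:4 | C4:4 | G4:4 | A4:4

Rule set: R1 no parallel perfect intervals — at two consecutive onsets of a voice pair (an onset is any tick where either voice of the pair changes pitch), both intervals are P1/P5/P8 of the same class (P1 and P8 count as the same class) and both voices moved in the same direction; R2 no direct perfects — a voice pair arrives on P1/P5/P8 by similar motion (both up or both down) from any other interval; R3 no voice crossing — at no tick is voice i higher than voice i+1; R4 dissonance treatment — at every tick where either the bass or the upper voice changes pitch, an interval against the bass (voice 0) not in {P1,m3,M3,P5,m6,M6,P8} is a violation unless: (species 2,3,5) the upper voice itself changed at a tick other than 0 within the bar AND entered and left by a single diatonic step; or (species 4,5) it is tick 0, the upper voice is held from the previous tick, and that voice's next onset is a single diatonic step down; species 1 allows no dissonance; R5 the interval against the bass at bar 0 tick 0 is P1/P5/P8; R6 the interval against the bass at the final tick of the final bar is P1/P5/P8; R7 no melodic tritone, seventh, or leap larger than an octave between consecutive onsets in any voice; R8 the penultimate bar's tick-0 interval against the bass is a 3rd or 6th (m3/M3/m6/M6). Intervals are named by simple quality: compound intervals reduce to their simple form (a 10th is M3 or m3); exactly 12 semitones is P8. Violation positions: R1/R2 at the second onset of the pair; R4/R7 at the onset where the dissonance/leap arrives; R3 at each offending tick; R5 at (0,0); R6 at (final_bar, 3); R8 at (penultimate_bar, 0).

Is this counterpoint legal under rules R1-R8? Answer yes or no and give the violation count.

No (10 violations)

bar 0: v0=F3 v1=F4 v2=A4 (M3)
bar 1: v0=D3 v1=D4 v2=F4 (m3)
bar 2: v0=E3 v1=G3 v2=D4 (m7)
bar 3: v0=D3 v1=A3 v2=A3 (P5)
bar 4: v0=B2 v1=D3 v2=B3 (P8)
bar 5: v0=A2 v1=C3 v2=C4 (m3)
bar 6: v0=G3 v1=E4 v2=G4 (P8)
bar 7: v0=F3 v1=F4 v2=A4 (M3)
  R5 @ bar0.0: opens on M3
  R1 @ bar1.0: F3/F4 P8 -> D3/D4 P8 similar
  R2 @ bar2.0: D4/F4 m3 -> G3/D4 P5 similar
  R4 @ bar2.0: E3/D4 m7 untreated
  R2 @ bar3.0: E3/D4 m7 -> D3/A3 P5 similar
  R2 @ bar6.0: A2/C4 m3 -> G3/G4 P8 similar
  R7 @ bar6.0: A2->G3 leap 10st
  R7 @ bar6.0: C3->E4 leap 16st
  R8 @ bar6.0: penult P8 not 3rd/6th
  R6 @ bar7.3: closes on M3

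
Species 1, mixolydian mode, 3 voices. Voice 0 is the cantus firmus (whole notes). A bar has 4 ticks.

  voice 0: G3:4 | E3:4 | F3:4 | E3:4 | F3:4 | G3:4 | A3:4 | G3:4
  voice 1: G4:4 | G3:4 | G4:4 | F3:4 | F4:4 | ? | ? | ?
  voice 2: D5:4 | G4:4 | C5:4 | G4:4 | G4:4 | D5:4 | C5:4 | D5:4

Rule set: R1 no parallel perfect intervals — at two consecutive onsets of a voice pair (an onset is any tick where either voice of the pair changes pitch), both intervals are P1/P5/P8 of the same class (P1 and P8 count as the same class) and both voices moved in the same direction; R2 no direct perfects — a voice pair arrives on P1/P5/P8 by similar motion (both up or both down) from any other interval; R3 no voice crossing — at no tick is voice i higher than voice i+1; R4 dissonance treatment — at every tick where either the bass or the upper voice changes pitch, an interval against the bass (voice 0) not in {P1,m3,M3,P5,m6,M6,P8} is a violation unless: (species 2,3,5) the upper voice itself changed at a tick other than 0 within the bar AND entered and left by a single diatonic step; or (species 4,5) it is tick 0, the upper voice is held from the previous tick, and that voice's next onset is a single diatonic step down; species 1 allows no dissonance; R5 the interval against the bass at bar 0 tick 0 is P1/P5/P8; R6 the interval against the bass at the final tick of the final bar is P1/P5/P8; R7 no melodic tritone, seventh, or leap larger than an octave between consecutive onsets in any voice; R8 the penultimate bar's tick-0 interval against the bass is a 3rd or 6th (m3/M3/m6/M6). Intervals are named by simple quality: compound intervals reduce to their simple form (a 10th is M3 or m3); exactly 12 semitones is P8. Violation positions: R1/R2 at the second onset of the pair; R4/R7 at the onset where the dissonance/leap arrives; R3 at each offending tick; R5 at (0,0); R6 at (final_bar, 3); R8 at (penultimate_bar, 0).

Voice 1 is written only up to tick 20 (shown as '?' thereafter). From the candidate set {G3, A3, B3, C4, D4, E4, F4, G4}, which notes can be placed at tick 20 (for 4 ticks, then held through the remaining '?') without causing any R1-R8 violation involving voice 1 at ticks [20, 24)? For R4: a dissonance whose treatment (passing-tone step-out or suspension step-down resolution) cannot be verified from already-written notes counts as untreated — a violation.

{D4, E4}

G3: violates R7
A3: violates R4
B3: violates R7
C4: violates R4
D4: legal
E4: legal
F4: violates R4
G4: violates R1,R2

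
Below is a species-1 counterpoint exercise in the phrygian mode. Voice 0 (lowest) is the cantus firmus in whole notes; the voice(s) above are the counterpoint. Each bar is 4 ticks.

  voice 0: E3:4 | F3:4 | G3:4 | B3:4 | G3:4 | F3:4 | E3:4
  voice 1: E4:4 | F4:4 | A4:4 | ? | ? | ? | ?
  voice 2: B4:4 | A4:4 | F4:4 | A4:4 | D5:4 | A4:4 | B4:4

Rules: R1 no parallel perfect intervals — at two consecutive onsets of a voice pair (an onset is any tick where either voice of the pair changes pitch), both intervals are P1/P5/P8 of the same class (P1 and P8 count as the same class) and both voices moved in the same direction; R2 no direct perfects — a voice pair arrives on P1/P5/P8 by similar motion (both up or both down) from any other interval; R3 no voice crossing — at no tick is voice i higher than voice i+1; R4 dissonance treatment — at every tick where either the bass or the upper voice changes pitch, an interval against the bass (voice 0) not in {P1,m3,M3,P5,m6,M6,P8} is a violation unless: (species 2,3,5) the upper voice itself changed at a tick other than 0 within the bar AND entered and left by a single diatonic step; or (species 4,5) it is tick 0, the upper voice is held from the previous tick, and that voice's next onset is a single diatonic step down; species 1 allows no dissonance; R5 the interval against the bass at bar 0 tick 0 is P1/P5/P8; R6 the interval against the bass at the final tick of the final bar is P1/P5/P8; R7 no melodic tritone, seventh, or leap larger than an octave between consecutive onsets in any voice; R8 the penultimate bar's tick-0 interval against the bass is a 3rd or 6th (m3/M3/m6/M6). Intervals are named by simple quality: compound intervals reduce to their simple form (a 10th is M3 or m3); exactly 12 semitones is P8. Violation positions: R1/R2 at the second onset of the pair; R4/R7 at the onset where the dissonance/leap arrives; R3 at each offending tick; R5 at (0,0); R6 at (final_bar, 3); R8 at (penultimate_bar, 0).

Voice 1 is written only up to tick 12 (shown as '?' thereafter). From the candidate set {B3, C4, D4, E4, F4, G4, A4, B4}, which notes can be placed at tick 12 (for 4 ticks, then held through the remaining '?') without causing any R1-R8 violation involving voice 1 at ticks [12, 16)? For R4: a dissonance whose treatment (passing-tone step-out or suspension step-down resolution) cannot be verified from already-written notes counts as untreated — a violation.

B3: violates R7
C4: violates R4
D4: legal
E4: violates R4
F4: violates R4
G4: legal
A4: violates R4
B4: violates R2,R3

{D4, G4}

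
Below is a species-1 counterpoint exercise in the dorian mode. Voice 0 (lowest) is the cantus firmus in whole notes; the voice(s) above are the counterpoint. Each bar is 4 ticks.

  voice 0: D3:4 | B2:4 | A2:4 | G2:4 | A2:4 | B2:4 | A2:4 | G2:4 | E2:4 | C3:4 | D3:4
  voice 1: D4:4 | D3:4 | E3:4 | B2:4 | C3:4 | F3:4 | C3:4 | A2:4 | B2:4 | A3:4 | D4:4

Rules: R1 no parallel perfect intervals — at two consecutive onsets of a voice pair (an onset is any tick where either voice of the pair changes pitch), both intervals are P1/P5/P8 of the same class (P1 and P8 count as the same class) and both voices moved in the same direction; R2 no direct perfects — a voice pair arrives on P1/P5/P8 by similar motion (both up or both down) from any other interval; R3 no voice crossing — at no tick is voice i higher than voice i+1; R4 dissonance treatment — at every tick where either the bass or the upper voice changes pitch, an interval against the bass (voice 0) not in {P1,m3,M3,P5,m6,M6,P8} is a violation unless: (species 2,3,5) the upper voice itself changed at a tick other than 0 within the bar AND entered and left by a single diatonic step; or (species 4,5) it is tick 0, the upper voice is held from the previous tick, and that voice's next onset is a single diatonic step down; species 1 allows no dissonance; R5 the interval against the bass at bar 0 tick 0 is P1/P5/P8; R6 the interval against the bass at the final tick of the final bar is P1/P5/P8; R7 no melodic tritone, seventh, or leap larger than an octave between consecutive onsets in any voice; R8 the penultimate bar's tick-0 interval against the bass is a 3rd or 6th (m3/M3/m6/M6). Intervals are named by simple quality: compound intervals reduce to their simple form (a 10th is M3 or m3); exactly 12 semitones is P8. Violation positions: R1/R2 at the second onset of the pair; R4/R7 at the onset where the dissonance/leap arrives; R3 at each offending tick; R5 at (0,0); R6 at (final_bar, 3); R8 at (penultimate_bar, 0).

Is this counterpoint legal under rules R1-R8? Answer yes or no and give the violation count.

bar 0: v0=D3 v1=D4 (P8)
bar 1: v0=B2 v1=D3 (m3)
bar 2: v0=A2 v1=E3 (P5)
bar 3: v0=G2 v1=B2 (M3)
bar 4: v0=A2 v1=C3 (m3)
bar 5: v0=B2 v1=F3 (TT)
bar 6: v0=A2 v1=C3 (m3)
bar 7: v0=G2 v1=A2 (M2)
bar 8: v0=E2 v1=B2 (P5)
bar 9: v0=C3 v1=A3 (M6)
bar 10: v0=D3 v1=D4 (P8)
  R4 @ bar5.0: B2/F3 TT untreated
  R4 @ bar7.0: G2/A2 M2 untreated
  R7 @ bar9.0: B2->A3 leap 10st
  R2 @ bar10.0: C3/A3 M6 -> D3/D4 P8 similar

No (4 violations)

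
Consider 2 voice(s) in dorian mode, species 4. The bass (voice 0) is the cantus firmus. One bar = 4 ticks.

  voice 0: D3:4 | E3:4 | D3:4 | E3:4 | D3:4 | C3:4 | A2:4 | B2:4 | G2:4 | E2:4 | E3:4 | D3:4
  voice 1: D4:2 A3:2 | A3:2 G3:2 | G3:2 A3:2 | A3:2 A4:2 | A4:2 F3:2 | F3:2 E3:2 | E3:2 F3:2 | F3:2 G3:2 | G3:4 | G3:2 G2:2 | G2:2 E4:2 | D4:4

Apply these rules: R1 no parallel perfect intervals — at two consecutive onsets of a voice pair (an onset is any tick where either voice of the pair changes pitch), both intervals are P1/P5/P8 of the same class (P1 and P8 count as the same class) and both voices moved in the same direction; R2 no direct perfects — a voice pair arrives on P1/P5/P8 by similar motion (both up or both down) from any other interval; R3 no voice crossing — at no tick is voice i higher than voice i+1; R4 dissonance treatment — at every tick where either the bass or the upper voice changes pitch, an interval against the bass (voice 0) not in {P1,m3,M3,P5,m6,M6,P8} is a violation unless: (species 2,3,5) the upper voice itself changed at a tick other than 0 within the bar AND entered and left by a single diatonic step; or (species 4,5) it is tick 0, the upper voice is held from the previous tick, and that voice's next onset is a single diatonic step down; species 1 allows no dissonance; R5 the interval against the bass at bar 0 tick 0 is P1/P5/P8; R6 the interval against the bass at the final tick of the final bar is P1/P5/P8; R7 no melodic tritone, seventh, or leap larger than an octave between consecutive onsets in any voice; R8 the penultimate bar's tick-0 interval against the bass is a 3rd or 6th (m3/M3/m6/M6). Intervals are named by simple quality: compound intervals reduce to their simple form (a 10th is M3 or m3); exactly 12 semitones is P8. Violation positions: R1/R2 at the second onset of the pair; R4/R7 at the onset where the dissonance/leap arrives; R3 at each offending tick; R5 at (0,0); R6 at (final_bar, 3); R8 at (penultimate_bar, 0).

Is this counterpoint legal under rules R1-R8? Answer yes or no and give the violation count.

bar 0: v0=D3 v1=D4 (P8)
bar 1: v0=E3 v1=A3 (P4)
bar 2: v0=D3 v1=G3 (P4)
bar 3: v0=E3 v1=A3 (P4)
bar 4: v0=D3 v1=A4 (P5)
bar 5: v0=C3 v1=F3 (P4)
bar 6: v0=A2 v1=E3 (P5)
bar 7: v0=B2 v1=F3 (TT)
bar 8: v0=G2 v1=G3 (P8)
bar 9: v0=E2 v1=G3 (m3)
bar 10: v0=E3 v1=G2 (M6)
bar 11: v0=D3 v1=D4 (P8)
  R4 @ bar2.0: D3/G3 P4 untreated
  R4 @ bar3.0: E3/A3 P4 untreated
  R4 @ bar3.2: E3/A4 P4 untreated
  R7 @ bar4.2: A4->F3 leap 16st
  R4 @ bar7.0: B2/F3 TT untreated
  R3 @ bar10.0: E3 above G2
  R3 @ bar10.1: E3 above G2
  R7 @ bar10.2: G2->E4 leap 21st
  R1 @ bar11.0: E3/E4 P8 -> D3/D4 P8 similar

No (9 violations)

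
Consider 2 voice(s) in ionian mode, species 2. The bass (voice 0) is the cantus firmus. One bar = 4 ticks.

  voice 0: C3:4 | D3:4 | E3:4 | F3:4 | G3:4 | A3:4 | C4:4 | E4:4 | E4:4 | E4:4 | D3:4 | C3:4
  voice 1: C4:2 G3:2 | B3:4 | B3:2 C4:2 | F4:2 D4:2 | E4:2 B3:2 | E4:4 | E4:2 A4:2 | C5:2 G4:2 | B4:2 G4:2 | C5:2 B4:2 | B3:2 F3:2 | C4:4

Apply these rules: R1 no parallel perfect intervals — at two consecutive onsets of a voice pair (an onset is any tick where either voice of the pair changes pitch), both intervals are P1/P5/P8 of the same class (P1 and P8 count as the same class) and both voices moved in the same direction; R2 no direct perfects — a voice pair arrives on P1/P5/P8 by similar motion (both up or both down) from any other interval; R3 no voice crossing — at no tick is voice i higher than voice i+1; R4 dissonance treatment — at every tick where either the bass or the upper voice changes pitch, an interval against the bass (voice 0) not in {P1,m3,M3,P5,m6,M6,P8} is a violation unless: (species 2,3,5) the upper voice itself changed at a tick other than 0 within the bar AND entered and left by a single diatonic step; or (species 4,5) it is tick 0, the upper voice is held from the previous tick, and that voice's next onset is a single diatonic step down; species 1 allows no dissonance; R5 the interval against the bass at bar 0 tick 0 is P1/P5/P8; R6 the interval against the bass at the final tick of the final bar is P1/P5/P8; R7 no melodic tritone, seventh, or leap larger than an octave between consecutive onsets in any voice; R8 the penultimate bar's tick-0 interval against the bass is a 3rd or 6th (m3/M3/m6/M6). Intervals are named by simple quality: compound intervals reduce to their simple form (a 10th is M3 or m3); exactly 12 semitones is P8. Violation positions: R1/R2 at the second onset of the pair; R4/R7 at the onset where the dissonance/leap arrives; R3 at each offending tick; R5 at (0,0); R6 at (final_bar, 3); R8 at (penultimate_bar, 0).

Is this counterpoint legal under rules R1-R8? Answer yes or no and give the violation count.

No (4 violations)

bar 0: v0=C3 v1=C4 (P8)
bar 1: v0=D3 v1=B3 (M6)
bar 2: v0=E3 v1=B3 (P5)
bar 3: v0=F3 v1=F4 (P8)
bar 4: v0=G3 v1=E4 (M6)
bar 5: v0=A3 v1=E4 (P5)
bar 6: v0=C4 v1=E4 (M3)
bar 7: v0=E4 v1=C5 (m6)
bar 8: v0=E4 v1=B4 (P5)
bar 9: v0=E4 v1=C5 (m6)
bar 10: v0=D3 v1=B3 (M6)
bar 11: v0=C3 v1=C4 (P8)
  R2 @ bar3.0: E3/C4 m6 -> F3/F4 P8 similar
  R2 @ bar5.0: G3/B3 M3 -> A3/E4 P5 similar
  R7 @ bar10.0: E4->D3 leap 14st
  R7 @ bar10.2: B3->F3 leap 6st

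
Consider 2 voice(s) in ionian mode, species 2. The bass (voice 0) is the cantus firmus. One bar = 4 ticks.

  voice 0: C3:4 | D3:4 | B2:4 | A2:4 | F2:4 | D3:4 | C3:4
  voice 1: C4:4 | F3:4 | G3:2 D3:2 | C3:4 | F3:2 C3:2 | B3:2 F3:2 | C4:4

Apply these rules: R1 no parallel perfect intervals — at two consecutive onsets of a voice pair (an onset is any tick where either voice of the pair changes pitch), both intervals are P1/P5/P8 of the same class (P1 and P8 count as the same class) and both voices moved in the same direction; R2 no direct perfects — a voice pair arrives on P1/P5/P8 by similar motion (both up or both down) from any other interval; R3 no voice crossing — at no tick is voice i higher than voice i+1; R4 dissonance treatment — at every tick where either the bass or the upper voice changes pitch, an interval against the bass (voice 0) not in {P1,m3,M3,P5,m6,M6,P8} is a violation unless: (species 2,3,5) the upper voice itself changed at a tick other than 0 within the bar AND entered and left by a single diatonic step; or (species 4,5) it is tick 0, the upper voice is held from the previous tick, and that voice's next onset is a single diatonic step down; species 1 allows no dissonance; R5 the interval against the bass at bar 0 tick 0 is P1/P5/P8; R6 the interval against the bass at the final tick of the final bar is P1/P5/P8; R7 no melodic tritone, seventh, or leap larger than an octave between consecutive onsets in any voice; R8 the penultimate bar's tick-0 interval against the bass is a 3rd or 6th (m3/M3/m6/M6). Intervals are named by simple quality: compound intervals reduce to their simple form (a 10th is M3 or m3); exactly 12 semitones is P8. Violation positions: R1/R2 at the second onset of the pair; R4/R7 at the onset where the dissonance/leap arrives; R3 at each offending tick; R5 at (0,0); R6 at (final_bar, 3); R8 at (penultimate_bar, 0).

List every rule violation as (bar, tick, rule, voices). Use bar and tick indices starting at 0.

(5, 0, R7, (1,))
(5, 2, R7, (1,))

bar 0: v0=C3 v1=C4 downbeat P8
bar 1: v0=D3 v1=F3 downbeat m3
bar 2: v0=B2 v1=G3 downbeat m6
bar 3: v0=A2 v1=C3 downbeat m3
bar 4: v0=F2 v1=F3 downbeat P8
bar 5: v0=D3 v1=B3 downbeat M6
bar 6: v0=C3 v1=C4 downbeat P8
  -> R7 @ bar 5 tick 0 v(1,): C3->B3 leap 11st
  -> R7 @ bar 5 tick 2 v(1,): B3->F3 leap 6st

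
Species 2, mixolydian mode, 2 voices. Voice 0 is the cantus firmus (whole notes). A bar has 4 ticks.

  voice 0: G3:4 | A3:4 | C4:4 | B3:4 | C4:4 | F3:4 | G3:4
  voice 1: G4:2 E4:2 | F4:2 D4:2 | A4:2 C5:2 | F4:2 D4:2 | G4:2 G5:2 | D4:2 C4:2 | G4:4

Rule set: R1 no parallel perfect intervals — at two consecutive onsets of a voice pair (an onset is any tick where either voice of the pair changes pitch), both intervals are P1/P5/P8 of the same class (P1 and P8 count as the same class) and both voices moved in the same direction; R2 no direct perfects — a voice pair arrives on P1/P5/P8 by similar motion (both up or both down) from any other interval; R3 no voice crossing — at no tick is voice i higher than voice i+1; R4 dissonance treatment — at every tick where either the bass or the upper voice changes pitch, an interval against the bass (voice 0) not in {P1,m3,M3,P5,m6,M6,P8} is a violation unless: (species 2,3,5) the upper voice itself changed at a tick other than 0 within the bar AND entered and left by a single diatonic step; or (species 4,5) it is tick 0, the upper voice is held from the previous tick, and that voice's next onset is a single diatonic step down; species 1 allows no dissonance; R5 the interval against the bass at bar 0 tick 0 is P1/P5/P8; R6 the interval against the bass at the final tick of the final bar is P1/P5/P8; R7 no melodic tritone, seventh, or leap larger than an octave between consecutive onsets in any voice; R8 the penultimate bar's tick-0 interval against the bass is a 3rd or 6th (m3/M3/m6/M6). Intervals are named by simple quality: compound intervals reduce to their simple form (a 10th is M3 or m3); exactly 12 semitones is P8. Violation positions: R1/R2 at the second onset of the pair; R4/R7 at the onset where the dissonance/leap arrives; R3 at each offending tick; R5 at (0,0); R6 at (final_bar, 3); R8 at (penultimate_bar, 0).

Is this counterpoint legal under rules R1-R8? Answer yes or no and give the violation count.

No (5 violations)

bar 0: v0=G3 v1=G4 (P8)
bar 1: v0=A3 v1=F4 (m6)
bar 2: v0=C4 v1=A4 (M6)
bar 3: v0=B3 v1=F4 (TT)
bar 4: v0=C4 v1=G4 (P5)
bar 5: v0=F3 v1=D4 (M6)
bar 6: v0=G3 v1=G4 (P8)
  R4 @ bar1.2: A3/D4 P4 untreated
  R4 @ bar3.0: B3/F4 TT untreated
  R2 @ bar4.0: B3/D4 m3 -> C4/G4 P5 similar
  R7 @ bar5.0: G5->D4 leap 17st
  R2 @ bar6.0: F3/C4 P5 -> G3/G4 P8 similar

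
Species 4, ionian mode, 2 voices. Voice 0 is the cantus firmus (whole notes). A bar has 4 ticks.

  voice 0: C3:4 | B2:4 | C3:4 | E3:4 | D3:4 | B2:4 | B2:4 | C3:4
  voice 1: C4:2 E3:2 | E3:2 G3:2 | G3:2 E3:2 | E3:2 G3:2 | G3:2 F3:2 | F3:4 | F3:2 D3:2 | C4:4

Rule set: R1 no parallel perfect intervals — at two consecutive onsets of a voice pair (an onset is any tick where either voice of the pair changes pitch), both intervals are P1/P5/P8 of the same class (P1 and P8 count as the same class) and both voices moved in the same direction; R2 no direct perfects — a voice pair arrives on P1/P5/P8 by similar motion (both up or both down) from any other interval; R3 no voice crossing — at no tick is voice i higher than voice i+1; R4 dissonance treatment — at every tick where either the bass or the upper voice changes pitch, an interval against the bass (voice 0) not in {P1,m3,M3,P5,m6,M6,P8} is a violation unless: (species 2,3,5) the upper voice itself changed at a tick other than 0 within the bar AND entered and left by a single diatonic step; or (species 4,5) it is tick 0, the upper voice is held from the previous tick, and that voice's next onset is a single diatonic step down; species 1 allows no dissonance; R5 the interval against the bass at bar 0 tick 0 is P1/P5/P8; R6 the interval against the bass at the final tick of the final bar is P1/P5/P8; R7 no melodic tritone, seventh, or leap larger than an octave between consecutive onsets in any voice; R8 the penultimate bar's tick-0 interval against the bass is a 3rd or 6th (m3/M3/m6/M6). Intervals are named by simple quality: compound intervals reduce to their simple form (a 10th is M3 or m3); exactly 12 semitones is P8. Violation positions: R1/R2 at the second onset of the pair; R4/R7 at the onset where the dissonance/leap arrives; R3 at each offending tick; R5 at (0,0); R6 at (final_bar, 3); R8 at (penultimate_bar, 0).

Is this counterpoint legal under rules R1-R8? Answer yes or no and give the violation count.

bar 0: v0=C3 v1=C4 (P8)
bar 1: v0=B2 v1=E3 (P4)
bar 2: v0=C3 v1=G3 (P5)
bar 3: v0=E3 v1=E3 (P1)
bar 4: v0=D3 v1=G3 (P4)
bar 5: v0=B2 v1=F3 (TT)
bar 6: v0=B2 v1=F3 (TT)
bar 7: v0=C3 v1=C4 (P8)
  R4 @ bar1.0: B2/E3 P4 untreated
  R4 @ bar5.0: B2/F3 TT untreated
  R8 @ bar6.0: penult TT not 3rd/6th
  R2 @ bar7.0: B2/D3 m3 -> C3/C4 P8 similar
  R7 @ bar7.0: D3->C4 leap 10st

No (5 violations)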